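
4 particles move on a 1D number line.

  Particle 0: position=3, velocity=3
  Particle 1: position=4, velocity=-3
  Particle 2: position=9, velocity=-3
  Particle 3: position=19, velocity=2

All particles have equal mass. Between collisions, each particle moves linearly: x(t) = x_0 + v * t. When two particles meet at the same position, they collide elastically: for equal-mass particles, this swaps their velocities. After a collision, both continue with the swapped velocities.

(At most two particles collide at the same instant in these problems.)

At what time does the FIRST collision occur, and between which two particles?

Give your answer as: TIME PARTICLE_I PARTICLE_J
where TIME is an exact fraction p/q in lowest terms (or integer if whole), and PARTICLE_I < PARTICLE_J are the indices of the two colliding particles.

Pair (0,1): pos 3,4 vel 3,-3 -> gap=1, closing at 6/unit, collide at t=1/6
Pair (1,2): pos 4,9 vel -3,-3 -> not approaching (rel speed 0 <= 0)
Pair (2,3): pos 9,19 vel -3,2 -> not approaching (rel speed -5 <= 0)
Earliest collision: t=1/6 between 0 and 1

Answer: 1/6 0 1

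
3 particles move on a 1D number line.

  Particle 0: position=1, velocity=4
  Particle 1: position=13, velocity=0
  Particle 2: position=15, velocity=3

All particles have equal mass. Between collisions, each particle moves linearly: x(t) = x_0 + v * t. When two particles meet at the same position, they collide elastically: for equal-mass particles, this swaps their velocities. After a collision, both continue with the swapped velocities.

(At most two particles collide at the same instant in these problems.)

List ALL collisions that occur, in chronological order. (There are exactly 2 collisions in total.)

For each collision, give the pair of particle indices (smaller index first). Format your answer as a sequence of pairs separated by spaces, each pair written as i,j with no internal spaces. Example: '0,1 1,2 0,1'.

Collision at t=3: particles 0 and 1 swap velocities; positions: p0=13 p1=13 p2=24; velocities now: v0=0 v1=4 v2=3
Collision at t=14: particles 1 and 2 swap velocities; positions: p0=13 p1=57 p2=57; velocities now: v0=0 v1=3 v2=4

Answer: 0,1 1,2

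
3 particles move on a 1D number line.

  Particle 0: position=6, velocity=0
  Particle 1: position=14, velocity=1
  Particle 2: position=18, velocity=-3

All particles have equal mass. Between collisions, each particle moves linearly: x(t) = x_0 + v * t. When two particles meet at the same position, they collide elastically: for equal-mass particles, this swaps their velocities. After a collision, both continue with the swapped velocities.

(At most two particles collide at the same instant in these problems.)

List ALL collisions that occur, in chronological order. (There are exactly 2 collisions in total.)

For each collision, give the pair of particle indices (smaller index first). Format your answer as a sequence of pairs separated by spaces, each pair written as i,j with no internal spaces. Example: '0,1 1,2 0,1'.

Answer: 1,2 0,1

Derivation:
Collision at t=1: particles 1 and 2 swap velocities; positions: p0=6 p1=15 p2=15; velocities now: v0=0 v1=-3 v2=1
Collision at t=4: particles 0 and 1 swap velocities; positions: p0=6 p1=6 p2=18; velocities now: v0=-3 v1=0 v2=1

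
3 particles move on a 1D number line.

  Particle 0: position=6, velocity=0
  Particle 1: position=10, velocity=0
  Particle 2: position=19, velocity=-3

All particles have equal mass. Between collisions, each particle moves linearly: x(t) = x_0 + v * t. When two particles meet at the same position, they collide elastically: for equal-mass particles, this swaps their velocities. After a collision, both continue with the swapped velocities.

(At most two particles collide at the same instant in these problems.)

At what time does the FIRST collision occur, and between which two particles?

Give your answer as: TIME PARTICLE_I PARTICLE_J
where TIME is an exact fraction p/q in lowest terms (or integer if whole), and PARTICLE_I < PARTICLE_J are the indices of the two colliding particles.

Pair (0,1): pos 6,10 vel 0,0 -> not approaching (rel speed 0 <= 0)
Pair (1,2): pos 10,19 vel 0,-3 -> gap=9, closing at 3/unit, collide at t=3
Earliest collision: t=3 between 1 and 2

Answer: 3 1 2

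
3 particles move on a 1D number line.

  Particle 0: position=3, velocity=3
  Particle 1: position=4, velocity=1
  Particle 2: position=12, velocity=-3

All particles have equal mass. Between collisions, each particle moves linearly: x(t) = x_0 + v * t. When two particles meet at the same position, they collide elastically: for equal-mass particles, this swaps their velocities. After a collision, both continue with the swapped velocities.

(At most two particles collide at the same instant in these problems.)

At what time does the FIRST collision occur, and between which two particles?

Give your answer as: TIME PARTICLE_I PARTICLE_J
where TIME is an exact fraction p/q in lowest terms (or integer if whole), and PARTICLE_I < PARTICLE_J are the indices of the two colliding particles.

Answer: 1/2 0 1

Derivation:
Pair (0,1): pos 3,4 vel 3,1 -> gap=1, closing at 2/unit, collide at t=1/2
Pair (1,2): pos 4,12 vel 1,-3 -> gap=8, closing at 4/unit, collide at t=2
Earliest collision: t=1/2 between 0 and 1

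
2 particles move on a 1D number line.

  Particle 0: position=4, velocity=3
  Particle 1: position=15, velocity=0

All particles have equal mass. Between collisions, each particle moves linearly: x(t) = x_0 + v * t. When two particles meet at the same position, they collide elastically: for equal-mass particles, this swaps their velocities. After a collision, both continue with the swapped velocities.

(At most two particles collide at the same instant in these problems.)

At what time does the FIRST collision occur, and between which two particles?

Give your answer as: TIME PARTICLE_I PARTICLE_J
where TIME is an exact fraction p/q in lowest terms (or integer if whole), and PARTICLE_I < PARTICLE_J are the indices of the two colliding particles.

Pair (0,1): pos 4,15 vel 3,0 -> gap=11, closing at 3/unit, collide at t=11/3
Earliest collision: t=11/3 between 0 and 1

Answer: 11/3 0 1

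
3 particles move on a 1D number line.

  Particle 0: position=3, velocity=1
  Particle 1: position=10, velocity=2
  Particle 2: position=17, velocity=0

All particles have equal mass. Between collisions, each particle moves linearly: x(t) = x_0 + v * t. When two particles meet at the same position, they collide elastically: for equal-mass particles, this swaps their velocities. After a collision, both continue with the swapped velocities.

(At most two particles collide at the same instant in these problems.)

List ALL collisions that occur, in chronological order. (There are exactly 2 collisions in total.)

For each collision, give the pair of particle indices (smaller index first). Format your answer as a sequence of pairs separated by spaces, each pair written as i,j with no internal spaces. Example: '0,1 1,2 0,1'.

Answer: 1,2 0,1

Derivation:
Collision at t=7/2: particles 1 and 2 swap velocities; positions: p0=13/2 p1=17 p2=17; velocities now: v0=1 v1=0 v2=2
Collision at t=14: particles 0 and 1 swap velocities; positions: p0=17 p1=17 p2=38; velocities now: v0=0 v1=1 v2=2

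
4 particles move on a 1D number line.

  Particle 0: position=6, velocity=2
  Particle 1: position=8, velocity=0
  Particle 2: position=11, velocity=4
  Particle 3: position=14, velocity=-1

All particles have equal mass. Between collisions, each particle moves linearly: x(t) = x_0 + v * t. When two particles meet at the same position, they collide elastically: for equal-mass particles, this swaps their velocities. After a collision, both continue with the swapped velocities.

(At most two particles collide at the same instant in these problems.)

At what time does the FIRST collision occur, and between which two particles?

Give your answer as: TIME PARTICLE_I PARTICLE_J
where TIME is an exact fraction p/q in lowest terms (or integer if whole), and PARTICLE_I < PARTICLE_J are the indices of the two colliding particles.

Answer: 3/5 2 3

Derivation:
Pair (0,1): pos 6,8 vel 2,0 -> gap=2, closing at 2/unit, collide at t=1
Pair (1,2): pos 8,11 vel 0,4 -> not approaching (rel speed -4 <= 0)
Pair (2,3): pos 11,14 vel 4,-1 -> gap=3, closing at 5/unit, collide at t=3/5
Earliest collision: t=3/5 between 2 and 3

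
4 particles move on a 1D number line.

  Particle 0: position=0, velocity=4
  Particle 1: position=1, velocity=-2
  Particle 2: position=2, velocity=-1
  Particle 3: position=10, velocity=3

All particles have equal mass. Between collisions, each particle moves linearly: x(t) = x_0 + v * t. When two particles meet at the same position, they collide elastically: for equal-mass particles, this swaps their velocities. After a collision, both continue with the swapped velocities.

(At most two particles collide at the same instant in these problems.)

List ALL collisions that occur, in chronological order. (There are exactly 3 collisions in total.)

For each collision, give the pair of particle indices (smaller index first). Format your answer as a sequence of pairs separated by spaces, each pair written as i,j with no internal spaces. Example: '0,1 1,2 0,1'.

Collision at t=1/6: particles 0 and 1 swap velocities; positions: p0=2/3 p1=2/3 p2=11/6 p3=21/2; velocities now: v0=-2 v1=4 v2=-1 v3=3
Collision at t=2/5: particles 1 and 2 swap velocities; positions: p0=1/5 p1=8/5 p2=8/5 p3=56/5; velocities now: v0=-2 v1=-1 v2=4 v3=3
Collision at t=10: particles 2 and 3 swap velocities; positions: p0=-19 p1=-8 p2=40 p3=40; velocities now: v0=-2 v1=-1 v2=3 v3=4

Answer: 0,1 1,2 2,3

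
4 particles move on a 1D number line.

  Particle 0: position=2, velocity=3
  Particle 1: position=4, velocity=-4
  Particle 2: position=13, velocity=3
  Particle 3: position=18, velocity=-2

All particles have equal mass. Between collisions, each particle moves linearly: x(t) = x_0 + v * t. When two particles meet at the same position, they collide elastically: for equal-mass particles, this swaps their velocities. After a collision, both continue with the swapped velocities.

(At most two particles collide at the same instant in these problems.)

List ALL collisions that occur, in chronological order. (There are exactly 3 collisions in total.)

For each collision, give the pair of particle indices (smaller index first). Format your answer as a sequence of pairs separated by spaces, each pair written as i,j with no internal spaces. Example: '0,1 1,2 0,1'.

Collision at t=2/7: particles 0 and 1 swap velocities; positions: p0=20/7 p1=20/7 p2=97/7 p3=122/7; velocities now: v0=-4 v1=3 v2=3 v3=-2
Collision at t=1: particles 2 and 3 swap velocities; positions: p0=0 p1=5 p2=16 p3=16; velocities now: v0=-4 v1=3 v2=-2 v3=3
Collision at t=16/5: particles 1 and 2 swap velocities; positions: p0=-44/5 p1=58/5 p2=58/5 p3=113/5; velocities now: v0=-4 v1=-2 v2=3 v3=3

Answer: 0,1 2,3 1,2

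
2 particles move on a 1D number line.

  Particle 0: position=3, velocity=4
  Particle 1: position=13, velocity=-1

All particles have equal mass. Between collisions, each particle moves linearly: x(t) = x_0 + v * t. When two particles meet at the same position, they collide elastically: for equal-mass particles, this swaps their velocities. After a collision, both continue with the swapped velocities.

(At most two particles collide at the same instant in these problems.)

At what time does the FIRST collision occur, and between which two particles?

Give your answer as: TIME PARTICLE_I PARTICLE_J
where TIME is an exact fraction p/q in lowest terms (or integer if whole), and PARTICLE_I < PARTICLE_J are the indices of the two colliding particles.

Answer: 2 0 1

Derivation:
Pair (0,1): pos 3,13 vel 4,-1 -> gap=10, closing at 5/unit, collide at t=2
Earliest collision: t=2 between 0 and 1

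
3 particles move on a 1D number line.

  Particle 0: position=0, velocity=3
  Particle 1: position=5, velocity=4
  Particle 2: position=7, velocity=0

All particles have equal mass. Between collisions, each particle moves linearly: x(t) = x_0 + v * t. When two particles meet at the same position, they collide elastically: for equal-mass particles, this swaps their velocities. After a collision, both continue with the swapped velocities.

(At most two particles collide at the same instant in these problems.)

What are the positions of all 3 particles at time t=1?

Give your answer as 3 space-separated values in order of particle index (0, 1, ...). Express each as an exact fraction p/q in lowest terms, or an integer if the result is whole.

Collision at t=1/2: particles 1 and 2 swap velocities; positions: p0=3/2 p1=7 p2=7; velocities now: v0=3 v1=0 v2=4
Advance to t=1 (no further collisions before then); velocities: v0=3 v1=0 v2=4; positions = 3 7 9

Answer: 3 7 9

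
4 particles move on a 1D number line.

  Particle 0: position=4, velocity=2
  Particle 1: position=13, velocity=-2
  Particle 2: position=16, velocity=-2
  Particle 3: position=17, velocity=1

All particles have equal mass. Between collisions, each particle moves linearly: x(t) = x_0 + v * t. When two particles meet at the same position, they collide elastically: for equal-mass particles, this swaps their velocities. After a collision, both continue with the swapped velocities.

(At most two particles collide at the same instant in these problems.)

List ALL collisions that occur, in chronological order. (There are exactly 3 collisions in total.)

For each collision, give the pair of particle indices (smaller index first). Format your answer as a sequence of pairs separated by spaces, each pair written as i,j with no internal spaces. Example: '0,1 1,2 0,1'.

Answer: 0,1 1,2 2,3

Derivation:
Collision at t=9/4: particles 0 and 1 swap velocities; positions: p0=17/2 p1=17/2 p2=23/2 p3=77/4; velocities now: v0=-2 v1=2 v2=-2 v3=1
Collision at t=3: particles 1 and 2 swap velocities; positions: p0=7 p1=10 p2=10 p3=20; velocities now: v0=-2 v1=-2 v2=2 v3=1
Collision at t=13: particles 2 and 3 swap velocities; positions: p0=-13 p1=-10 p2=30 p3=30; velocities now: v0=-2 v1=-2 v2=1 v3=2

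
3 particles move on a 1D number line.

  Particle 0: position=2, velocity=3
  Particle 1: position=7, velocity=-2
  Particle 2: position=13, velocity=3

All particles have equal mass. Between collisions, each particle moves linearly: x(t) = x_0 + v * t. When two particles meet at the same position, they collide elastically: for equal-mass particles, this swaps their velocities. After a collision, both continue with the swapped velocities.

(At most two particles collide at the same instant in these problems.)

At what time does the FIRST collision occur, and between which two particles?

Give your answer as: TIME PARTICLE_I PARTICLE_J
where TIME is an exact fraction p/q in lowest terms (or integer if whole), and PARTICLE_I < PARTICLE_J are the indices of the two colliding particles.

Pair (0,1): pos 2,7 vel 3,-2 -> gap=5, closing at 5/unit, collide at t=1
Pair (1,2): pos 7,13 vel -2,3 -> not approaching (rel speed -5 <= 0)
Earliest collision: t=1 between 0 and 1

Answer: 1 0 1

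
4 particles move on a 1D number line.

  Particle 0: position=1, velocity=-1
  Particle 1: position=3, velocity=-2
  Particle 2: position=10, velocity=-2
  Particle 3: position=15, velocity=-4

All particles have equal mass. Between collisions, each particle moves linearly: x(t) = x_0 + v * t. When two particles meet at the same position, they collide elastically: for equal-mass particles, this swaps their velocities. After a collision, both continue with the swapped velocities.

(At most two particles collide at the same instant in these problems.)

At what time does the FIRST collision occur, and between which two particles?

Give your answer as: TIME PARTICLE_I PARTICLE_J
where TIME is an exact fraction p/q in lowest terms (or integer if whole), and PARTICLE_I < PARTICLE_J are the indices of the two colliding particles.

Pair (0,1): pos 1,3 vel -1,-2 -> gap=2, closing at 1/unit, collide at t=2
Pair (1,2): pos 3,10 vel -2,-2 -> not approaching (rel speed 0 <= 0)
Pair (2,3): pos 10,15 vel -2,-4 -> gap=5, closing at 2/unit, collide at t=5/2
Earliest collision: t=2 between 0 and 1

Answer: 2 0 1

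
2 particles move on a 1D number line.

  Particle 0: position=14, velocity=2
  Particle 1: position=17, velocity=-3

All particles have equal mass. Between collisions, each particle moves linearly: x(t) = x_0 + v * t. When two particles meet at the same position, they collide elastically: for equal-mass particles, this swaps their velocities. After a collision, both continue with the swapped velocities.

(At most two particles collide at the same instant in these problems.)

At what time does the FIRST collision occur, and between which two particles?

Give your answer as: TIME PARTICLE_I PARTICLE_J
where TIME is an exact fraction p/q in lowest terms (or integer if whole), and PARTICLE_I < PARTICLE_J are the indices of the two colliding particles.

Pair (0,1): pos 14,17 vel 2,-3 -> gap=3, closing at 5/unit, collide at t=3/5
Earliest collision: t=3/5 between 0 and 1

Answer: 3/5 0 1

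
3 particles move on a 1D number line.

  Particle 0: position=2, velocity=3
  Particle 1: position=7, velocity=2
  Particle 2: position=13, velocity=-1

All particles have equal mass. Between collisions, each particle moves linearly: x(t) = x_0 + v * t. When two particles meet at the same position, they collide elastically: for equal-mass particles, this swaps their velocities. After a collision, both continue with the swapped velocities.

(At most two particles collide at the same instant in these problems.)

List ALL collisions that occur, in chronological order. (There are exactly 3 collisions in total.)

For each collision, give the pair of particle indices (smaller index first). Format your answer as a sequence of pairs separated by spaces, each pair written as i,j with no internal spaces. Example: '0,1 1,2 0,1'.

Answer: 1,2 0,1 1,2

Derivation:
Collision at t=2: particles 1 and 2 swap velocities; positions: p0=8 p1=11 p2=11; velocities now: v0=3 v1=-1 v2=2
Collision at t=11/4: particles 0 and 1 swap velocities; positions: p0=41/4 p1=41/4 p2=25/2; velocities now: v0=-1 v1=3 v2=2
Collision at t=5: particles 1 and 2 swap velocities; positions: p0=8 p1=17 p2=17; velocities now: v0=-1 v1=2 v2=3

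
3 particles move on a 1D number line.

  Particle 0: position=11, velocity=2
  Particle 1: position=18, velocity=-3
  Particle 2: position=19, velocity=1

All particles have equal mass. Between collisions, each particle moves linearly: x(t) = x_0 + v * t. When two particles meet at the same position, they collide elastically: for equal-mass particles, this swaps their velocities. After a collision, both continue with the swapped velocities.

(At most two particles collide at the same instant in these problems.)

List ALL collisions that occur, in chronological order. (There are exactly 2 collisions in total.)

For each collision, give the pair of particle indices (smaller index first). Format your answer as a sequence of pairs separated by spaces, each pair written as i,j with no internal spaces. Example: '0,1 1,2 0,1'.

Answer: 0,1 1,2

Derivation:
Collision at t=7/5: particles 0 and 1 swap velocities; positions: p0=69/5 p1=69/5 p2=102/5; velocities now: v0=-3 v1=2 v2=1
Collision at t=8: particles 1 and 2 swap velocities; positions: p0=-6 p1=27 p2=27; velocities now: v0=-3 v1=1 v2=2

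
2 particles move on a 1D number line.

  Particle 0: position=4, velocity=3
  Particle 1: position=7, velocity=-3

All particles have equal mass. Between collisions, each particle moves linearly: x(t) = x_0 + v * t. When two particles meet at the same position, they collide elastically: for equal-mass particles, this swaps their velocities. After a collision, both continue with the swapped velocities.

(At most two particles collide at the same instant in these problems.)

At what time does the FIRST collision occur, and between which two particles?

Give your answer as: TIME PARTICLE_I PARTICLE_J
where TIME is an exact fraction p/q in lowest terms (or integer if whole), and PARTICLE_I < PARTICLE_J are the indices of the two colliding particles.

Pair (0,1): pos 4,7 vel 3,-3 -> gap=3, closing at 6/unit, collide at t=1/2
Earliest collision: t=1/2 between 0 and 1

Answer: 1/2 0 1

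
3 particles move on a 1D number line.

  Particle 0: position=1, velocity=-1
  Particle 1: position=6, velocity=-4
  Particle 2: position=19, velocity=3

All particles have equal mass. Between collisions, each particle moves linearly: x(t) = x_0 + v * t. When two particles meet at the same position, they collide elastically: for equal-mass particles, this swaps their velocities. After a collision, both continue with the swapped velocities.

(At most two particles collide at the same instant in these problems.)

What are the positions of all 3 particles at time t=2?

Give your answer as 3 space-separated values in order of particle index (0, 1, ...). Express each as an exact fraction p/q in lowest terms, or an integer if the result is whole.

Answer: -2 -1 25

Derivation:
Collision at t=5/3: particles 0 and 1 swap velocities; positions: p0=-2/3 p1=-2/3 p2=24; velocities now: v0=-4 v1=-1 v2=3
Advance to t=2 (no further collisions before then); velocities: v0=-4 v1=-1 v2=3; positions = -2 -1 25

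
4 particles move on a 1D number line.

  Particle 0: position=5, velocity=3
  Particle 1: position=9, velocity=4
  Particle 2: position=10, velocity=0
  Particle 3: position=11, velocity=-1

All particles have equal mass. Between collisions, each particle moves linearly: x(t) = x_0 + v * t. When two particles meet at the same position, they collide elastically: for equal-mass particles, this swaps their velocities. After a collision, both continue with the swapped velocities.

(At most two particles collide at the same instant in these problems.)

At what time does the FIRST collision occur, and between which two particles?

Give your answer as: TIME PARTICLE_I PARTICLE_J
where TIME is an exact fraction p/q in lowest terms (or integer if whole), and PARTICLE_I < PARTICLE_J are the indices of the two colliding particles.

Pair (0,1): pos 5,9 vel 3,4 -> not approaching (rel speed -1 <= 0)
Pair (1,2): pos 9,10 vel 4,0 -> gap=1, closing at 4/unit, collide at t=1/4
Pair (2,3): pos 10,11 vel 0,-1 -> gap=1, closing at 1/unit, collide at t=1
Earliest collision: t=1/4 between 1 and 2

Answer: 1/4 1 2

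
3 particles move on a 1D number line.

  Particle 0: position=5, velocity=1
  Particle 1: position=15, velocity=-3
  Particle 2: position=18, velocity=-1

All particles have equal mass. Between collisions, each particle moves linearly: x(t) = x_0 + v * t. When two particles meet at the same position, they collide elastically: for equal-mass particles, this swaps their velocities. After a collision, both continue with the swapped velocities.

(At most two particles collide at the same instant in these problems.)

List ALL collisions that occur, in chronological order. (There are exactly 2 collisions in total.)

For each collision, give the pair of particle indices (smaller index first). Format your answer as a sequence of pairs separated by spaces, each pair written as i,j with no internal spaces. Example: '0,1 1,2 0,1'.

Answer: 0,1 1,2

Derivation:
Collision at t=5/2: particles 0 and 1 swap velocities; positions: p0=15/2 p1=15/2 p2=31/2; velocities now: v0=-3 v1=1 v2=-1
Collision at t=13/2: particles 1 and 2 swap velocities; positions: p0=-9/2 p1=23/2 p2=23/2; velocities now: v0=-3 v1=-1 v2=1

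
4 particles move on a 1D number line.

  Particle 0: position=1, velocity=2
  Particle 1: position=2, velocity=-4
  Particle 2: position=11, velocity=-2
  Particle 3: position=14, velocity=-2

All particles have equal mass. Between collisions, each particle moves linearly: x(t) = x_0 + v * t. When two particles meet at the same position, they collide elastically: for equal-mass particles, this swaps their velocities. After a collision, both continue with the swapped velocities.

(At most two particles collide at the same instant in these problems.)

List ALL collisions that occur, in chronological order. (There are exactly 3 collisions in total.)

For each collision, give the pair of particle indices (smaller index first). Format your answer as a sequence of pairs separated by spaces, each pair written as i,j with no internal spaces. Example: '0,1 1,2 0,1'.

Answer: 0,1 1,2 2,3

Derivation:
Collision at t=1/6: particles 0 and 1 swap velocities; positions: p0=4/3 p1=4/3 p2=32/3 p3=41/3; velocities now: v0=-4 v1=2 v2=-2 v3=-2
Collision at t=5/2: particles 1 and 2 swap velocities; positions: p0=-8 p1=6 p2=6 p3=9; velocities now: v0=-4 v1=-2 v2=2 v3=-2
Collision at t=13/4: particles 2 and 3 swap velocities; positions: p0=-11 p1=9/2 p2=15/2 p3=15/2; velocities now: v0=-4 v1=-2 v2=-2 v3=2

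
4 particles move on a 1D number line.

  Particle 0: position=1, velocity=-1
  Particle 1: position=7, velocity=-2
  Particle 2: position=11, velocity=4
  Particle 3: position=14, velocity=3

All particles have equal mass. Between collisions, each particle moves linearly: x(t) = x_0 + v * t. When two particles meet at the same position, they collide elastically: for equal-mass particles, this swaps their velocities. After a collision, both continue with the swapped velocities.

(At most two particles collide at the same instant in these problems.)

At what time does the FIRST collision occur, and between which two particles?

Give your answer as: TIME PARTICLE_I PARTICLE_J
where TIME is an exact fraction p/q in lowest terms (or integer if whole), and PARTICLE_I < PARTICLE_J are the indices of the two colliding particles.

Pair (0,1): pos 1,7 vel -1,-2 -> gap=6, closing at 1/unit, collide at t=6
Pair (1,2): pos 7,11 vel -2,4 -> not approaching (rel speed -6 <= 0)
Pair (2,3): pos 11,14 vel 4,3 -> gap=3, closing at 1/unit, collide at t=3
Earliest collision: t=3 between 2 and 3

Answer: 3 2 3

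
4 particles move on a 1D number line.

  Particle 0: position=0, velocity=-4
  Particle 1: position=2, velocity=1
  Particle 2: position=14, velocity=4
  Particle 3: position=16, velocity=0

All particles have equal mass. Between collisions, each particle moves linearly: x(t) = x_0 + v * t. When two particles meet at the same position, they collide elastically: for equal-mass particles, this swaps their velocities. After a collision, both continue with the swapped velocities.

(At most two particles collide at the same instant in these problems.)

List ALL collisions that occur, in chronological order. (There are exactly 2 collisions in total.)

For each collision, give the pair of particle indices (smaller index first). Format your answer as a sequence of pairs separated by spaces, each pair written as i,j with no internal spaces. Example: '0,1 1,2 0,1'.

Answer: 2,3 1,2

Derivation:
Collision at t=1/2: particles 2 and 3 swap velocities; positions: p0=-2 p1=5/2 p2=16 p3=16; velocities now: v0=-4 v1=1 v2=0 v3=4
Collision at t=14: particles 1 and 2 swap velocities; positions: p0=-56 p1=16 p2=16 p3=70; velocities now: v0=-4 v1=0 v2=1 v3=4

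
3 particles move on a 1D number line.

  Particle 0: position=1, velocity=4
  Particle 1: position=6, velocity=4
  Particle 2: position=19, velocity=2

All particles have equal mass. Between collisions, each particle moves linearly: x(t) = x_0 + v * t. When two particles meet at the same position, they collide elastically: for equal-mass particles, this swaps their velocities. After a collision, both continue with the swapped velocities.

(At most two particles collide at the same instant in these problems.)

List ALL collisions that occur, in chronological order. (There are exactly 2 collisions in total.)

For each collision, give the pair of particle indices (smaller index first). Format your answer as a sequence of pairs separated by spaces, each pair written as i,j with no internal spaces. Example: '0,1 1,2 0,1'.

Answer: 1,2 0,1

Derivation:
Collision at t=13/2: particles 1 and 2 swap velocities; positions: p0=27 p1=32 p2=32; velocities now: v0=4 v1=2 v2=4
Collision at t=9: particles 0 and 1 swap velocities; positions: p0=37 p1=37 p2=42; velocities now: v0=2 v1=4 v2=4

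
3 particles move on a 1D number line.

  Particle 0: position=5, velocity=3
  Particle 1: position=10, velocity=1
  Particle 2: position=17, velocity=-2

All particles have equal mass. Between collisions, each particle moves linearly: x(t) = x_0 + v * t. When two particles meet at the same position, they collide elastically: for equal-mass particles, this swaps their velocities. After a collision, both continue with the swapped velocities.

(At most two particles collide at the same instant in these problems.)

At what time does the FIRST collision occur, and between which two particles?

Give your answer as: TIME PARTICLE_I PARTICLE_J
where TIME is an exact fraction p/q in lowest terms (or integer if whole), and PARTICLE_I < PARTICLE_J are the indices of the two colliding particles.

Pair (0,1): pos 5,10 vel 3,1 -> gap=5, closing at 2/unit, collide at t=5/2
Pair (1,2): pos 10,17 vel 1,-2 -> gap=7, closing at 3/unit, collide at t=7/3
Earliest collision: t=7/3 between 1 and 2

Answer: 7/3 1 2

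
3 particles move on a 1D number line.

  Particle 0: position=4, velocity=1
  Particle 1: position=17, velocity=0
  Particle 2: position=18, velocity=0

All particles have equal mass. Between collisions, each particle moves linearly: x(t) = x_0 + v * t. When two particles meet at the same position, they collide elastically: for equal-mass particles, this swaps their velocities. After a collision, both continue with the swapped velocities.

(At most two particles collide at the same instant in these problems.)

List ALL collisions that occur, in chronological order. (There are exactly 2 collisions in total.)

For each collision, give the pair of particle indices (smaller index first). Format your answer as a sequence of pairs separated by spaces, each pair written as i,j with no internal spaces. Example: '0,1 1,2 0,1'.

Collision at t=13: particles 0 and 1 swap velocities; positions: p0=17 p1=17 p2=18; velocities now: v0=0 v1=1 v2=0
Collision at t=14: particles 1 and 2 swap velocities; positions: p0=17 p1=18 p2=18; velocities now: v0=0 v1=0 v2=1

Answer: 0,1 1,2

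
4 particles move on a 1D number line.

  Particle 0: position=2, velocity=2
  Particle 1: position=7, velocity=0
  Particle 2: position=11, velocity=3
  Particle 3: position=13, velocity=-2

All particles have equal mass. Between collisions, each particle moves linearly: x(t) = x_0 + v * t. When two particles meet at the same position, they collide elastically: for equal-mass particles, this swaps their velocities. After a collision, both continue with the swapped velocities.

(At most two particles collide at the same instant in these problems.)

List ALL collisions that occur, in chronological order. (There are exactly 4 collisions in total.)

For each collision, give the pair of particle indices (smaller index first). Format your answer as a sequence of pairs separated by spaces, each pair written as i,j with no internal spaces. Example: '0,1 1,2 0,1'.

Collision at t=2/5: particles 2 and 3 swap velocities; positions: p0=14/5 p1=7 p2=61/5 p3=61/5; velocities now: v0=2 v1=0 v2=-2 v3=3
Collision at t=5/2: particles 0 and 1 swap velocities; positions: p0=7 p1=7 p2=8 p3=37/2; velocities now: v0=0 v1=2 v2=-2 v3=3
Collision at t=11/4: particles 1 and 2 swap velocities; positions: p0=7 p1=15/2 p2=15/2 p3=77/4; velocities now: v0=0 v1=-2 v2=2 v3=3
Collision at t=3: particles 0 and 1 swap velocities; positions: p0=7 p1=7 p2=8 p3=20; velocities now: v0=-2 v1=0 v2=2 v3=3

Answer: 2,3 0,1 1,2 0,1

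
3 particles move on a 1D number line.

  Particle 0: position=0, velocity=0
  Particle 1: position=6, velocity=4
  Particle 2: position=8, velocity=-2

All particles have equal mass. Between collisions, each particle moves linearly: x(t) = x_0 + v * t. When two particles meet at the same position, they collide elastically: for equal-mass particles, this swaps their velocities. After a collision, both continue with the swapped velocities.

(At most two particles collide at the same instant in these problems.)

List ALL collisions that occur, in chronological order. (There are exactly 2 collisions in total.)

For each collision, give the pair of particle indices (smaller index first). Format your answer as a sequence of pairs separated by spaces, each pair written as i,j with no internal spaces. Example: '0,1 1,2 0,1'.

Answer: 1,2 0,1

Derivation:
Collision at t=1/3: particles 1 and 2 swap velocities; positions: p0=0 p1=22/3 p2=22/3; velocities now: v0=0 v1=-2 v2=4
Collision at t=4: particles 0 and 1 swap velocities; positions: p0=0 p1=0 p2=22; velocities now: v0=-2 v1=0 v2=4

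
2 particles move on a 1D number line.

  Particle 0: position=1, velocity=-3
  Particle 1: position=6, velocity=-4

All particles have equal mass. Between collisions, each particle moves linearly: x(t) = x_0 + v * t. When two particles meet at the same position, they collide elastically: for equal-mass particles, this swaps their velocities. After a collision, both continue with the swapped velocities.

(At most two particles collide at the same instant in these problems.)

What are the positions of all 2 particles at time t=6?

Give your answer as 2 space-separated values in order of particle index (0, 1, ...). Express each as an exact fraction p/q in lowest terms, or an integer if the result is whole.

Answer: -18 -17

Derivation:
Collision at t=5: particles 0 and 1 swap velocities; positions: p0=-14 p1=-14; velocities now: v0=-4 v1=-3
Advance to t=6 (no further collisions before then); velocities: v0=-4 v1=-3; positions = -18 -17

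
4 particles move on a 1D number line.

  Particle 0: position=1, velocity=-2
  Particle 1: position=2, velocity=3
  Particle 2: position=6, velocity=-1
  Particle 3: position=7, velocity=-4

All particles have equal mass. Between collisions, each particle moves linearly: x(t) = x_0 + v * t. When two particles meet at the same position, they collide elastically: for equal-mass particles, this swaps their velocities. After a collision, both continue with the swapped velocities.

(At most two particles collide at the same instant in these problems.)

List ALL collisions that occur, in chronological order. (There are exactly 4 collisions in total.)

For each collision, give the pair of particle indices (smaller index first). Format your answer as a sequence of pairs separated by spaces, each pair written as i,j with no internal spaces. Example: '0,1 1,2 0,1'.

Answer: 2,3 1,2 2,3 0,1

Derivation:
Collision at t=1/3: particles 2 and 3 swap velocities; positions: p0=1/3 p1=3 p2=17/3 p3=17/3; velocities now: v0=-2 v1=3 v2=-4 v3=-1
Collision at t=5/7: particles 1 and 2 swap velocities; positions: p0=-3/7 p1=29/7 p2=29/7 p3=37/7; velocities now: v0=-2 v1=-4 v2=3 v3=-1
Collision at t=1: particles 2 and 3 swap velocities; positions: p0=-1 p1=3 p2=5 p3=5; velocities now: v0=-2 v1=-4 v2=-1 v3=3
Collision at t=3: particles 0 and 1 swap velocities; positions: p0=-5 p1=-5 p2=3 p3=11; velocities now: v0=-4 v1=-2 v2=-1 v3=3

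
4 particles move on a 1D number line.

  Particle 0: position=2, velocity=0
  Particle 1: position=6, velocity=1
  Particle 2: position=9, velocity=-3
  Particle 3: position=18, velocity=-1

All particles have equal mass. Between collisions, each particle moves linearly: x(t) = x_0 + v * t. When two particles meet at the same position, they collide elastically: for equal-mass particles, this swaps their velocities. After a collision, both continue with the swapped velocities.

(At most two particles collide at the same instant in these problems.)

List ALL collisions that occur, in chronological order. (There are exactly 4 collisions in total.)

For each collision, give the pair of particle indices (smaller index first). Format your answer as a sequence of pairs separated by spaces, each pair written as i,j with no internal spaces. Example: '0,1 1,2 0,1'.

Answer: 1,2 0,1 2,3 1,2

Derivation:
Collision at t=3/4: particles 1 and 2 swap velocities; positions: p0=2 p1=27/4 p2=27/4 p3=69/4; velocities now: v0=0 v1=-3 v2=1 v3=-1
Collision at t=7/3: particles 0 and 1 swap velocities; positions: p0=2 p1=2 p2=25/3 p3=47/3; velocities now: v0=-3 v1=0 v2=1 v3=-1
Collision at t=6: particles 2 and 3 swap velocities; positions: p0=-9 p1=2 p2=12 p3=12; velocities now: v0=-3 v1=0 v2=-1 v3=1
Collision at t=16: particles 1 and 2 swap velocities; positions: p0=-39 p1=2 p2=2 p3=22; velocities now: v0=-3 v1=-1 v2=0 v3=1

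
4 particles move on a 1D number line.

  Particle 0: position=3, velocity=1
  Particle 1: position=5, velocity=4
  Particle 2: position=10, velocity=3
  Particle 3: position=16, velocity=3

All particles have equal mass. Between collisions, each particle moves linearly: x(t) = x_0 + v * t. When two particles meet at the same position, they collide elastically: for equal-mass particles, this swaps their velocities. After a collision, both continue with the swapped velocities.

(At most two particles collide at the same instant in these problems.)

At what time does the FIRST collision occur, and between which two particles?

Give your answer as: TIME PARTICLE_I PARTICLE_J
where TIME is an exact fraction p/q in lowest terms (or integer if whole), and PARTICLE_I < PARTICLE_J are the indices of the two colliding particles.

Pair (0,1): pos 3,5 vel 1,4 -> not approaching (rel speed -3 <= 0)
Pair (1,2): pos 5,10 vel 4,3 -> gap=5, closing at 1/unit, collide at t=5
Pair (2,3): pos 10,16 vel 3,3 -> not approaching (rel speed 0 <= 0)
Earliest collision: t=5 between 1 and 2

Answer: 5 1 2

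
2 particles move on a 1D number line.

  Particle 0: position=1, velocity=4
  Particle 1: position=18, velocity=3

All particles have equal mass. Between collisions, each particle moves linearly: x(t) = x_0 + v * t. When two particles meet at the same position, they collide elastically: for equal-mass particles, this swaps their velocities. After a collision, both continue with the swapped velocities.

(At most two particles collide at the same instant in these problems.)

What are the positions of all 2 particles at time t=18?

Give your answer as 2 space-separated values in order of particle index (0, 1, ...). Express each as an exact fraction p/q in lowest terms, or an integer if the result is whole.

Answer: 72 73

Derivation:
Collision at t=17: particles 0 and 1 swap velocities; positions: p0=69 p1=69; velocities now: v0=3 v1=4
Advance to t=18 (no further collisions before then); velocities: v0=3 v1=4; positions = 72 73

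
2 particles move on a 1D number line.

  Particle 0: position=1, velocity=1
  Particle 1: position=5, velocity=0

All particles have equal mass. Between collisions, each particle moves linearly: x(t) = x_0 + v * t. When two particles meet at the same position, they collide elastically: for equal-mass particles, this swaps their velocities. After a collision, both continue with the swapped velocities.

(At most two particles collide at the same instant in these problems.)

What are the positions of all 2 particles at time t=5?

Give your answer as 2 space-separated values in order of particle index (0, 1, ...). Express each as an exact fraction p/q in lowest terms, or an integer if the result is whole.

Answer: 5 6

Derivation:
Collision at t=4: particles 0 and 1 swap velocities; positions: p0=5 p1=5; velocities now: v0=0 v1=1
Advance to t=5 (no further collisions before then); velocities: v0=0 v1=1; positions = 5 6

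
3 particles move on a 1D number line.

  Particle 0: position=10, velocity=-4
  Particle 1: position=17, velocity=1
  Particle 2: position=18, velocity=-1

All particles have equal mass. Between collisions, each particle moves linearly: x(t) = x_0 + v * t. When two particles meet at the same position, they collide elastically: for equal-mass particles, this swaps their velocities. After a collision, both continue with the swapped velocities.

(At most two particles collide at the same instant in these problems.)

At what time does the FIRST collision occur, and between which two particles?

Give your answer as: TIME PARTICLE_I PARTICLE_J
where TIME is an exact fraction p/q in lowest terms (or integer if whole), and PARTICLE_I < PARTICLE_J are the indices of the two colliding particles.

Answer: 1/2 1 2

Derivation:
Pair (0,1): pos 10,17 vel -4,1 -> not approaching (rel speed -5 <= 0)
Pair (1,2): pos 17,18 vel 1,-1 -> gap=1, closing at 2/unit, collide at t=1/2
Earliest collision: t=1/2 between 1 and 2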